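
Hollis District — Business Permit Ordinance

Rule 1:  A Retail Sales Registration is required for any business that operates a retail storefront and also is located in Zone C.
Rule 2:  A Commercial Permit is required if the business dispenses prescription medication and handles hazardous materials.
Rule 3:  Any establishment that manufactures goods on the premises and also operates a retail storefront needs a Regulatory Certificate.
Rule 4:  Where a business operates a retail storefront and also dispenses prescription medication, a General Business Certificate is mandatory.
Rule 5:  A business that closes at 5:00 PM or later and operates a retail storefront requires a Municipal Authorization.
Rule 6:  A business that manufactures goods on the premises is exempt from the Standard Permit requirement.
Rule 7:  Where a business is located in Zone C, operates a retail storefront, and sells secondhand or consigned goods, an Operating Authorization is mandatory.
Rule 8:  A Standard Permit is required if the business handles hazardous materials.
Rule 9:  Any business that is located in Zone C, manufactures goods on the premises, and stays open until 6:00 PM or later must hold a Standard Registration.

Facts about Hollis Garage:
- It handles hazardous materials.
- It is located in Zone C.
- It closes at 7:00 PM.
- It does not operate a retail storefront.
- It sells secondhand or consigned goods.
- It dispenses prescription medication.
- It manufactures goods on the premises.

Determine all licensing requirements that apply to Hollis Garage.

Rule 1: does not operate a retail storefront; is located in Zone C → Retail Sales Registration not required.
Rule 2: dispenses prescription medication; handles hazardous materials → Commercial Permit required.
Rule 3: manufactures goods on the premises; does not operate a retail storefront → Regulatory Certificate not required.
Rule 4: does not operate a retail storefront; dispenses prescription medication → General Business Certificate not required.
Rule 5: closes 7:00 PM, after 5:00 PM; does not operate a retail storefront → Municipal Authorization not required.
Rule 6: manufactures goods on the premises → exempt from Standard Permit.
Rule 7: is located in Zone C; does not operate a retail storefront; sells secondhand or consigned goods → Operating Authorization not required.
Rule 8: handles hazardous materials → Standard Permit required.
Rule 9: is located in Zone C; manufactures goods on the premises; closes 7:00 PM, after 6:00 PM → Standard Registration required.

Commercial Permit, Standard Registration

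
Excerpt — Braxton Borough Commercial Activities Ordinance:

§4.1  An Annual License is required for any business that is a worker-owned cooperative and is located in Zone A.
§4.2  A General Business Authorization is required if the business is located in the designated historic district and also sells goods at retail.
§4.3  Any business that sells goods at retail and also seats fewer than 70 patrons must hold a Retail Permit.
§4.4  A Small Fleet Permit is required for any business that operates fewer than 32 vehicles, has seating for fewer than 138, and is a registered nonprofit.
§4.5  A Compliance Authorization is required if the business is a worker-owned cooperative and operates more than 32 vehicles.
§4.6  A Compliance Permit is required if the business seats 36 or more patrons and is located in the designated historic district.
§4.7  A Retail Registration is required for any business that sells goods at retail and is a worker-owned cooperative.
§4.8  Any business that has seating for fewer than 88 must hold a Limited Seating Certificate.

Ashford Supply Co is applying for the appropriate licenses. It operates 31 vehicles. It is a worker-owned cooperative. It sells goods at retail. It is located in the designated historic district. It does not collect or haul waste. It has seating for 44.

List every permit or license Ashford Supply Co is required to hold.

Compliance Permit, General Business Authorization, Limited Seating Certificate, Retail Permit, Retail Registration

§4.1 is a worker-owned cooperative; is located in the designated historic district (not: is located in Zone A) → Annual License not required.
§4.2 is located in the designated historic district; sells goods at retail → General Business Authorization required.
§4.3 sells goods at retail; seating 44 < 70 → Retail Permit required.
§4.4 vehicles 31 < 32; seating 44 < 138; is a worker-owned cooperative (not: is a registered nonprofit) → Small Fleet Permit not required.
§4.5 is a worker-owned cooperative; vehicles 31 ≤ 32 → Compliance Authorization not required.
§4.6 seating 44 ≥ 36; is located in the designated historic district → Compliance Permit required.
§4.7 sells goods at retail; is a worker-owned cooperative → Retail Registration required.
§4.8 seating 44 < 88 → Limited Seating Certificate required.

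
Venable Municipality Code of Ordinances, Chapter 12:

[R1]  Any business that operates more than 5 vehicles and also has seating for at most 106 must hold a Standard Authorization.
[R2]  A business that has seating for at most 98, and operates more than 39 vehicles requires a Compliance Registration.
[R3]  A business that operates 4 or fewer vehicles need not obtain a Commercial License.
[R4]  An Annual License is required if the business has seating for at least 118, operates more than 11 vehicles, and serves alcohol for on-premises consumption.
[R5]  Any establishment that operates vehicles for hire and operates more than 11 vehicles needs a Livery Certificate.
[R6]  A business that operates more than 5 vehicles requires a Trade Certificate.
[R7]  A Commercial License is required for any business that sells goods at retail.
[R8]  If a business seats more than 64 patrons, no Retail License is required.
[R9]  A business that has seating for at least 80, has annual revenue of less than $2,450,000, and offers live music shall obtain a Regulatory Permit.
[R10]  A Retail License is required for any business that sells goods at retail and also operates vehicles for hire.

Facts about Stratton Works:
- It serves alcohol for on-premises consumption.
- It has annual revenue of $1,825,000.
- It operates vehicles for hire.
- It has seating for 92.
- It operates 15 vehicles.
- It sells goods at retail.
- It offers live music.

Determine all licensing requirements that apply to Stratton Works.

[R1] vehicles 15 > 5; seating 92 ≤ 106 → Standard Authorization required.
[R2] seating 92 ≤ 98; vehicles 15 ≤ 39 → Compliance Registration not required.
[R3] vehicles 15 > 4 → Commercial License exemption does not apply.
[R4] seating 92 < 118; vehicles 15 > 11; serves alcohol for on-premises consumption → Annual License not required.
[R5] operates vehicles for hire; vehicles 15 > 11 → Livery Certificate required.
[R6] vehicles 15 > 5 → Trade Certificate required.
[R7] sells goods at retail → Commercial License required.
[R8] seating 92 > 64 → exempt from Retail License.
[R9] seating 92 ≥ 80; revenue $1,825,000 < $2,450,000; offers live music → Regulatory Permit required.
[R10] sells goods at retail; operates vehicles for hire → Retail License required.

Commercial License, Livery Certificate, Regulatory Permit, Standard Authorization, Trade Certificate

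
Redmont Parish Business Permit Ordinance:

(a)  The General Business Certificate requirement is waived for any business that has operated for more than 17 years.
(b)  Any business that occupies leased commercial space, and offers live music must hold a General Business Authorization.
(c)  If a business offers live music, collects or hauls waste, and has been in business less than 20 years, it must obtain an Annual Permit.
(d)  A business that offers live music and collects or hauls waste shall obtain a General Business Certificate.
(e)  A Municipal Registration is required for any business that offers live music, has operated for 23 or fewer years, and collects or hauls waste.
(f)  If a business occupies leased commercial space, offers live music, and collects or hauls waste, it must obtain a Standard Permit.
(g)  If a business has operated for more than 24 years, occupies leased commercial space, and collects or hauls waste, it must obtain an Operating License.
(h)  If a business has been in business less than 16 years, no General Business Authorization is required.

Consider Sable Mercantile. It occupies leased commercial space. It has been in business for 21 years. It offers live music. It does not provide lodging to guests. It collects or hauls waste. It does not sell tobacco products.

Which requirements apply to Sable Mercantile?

(a) years in business 21 > 17 → exempt from General Business Certificate.
(b) occupies leased commercial space; offers live music → General Business Authorization required.
(c) offers live music; collects or hauls waste; years in business 21 ≥ 20 → Annual Permit not required.
(d) offers live music; collects or hauls waste → General Business Certificate required.
(e) offers live music; years in business 21 ≤ 23; collects or hauls waste → Municipal Registration required.
(f) occupies leased commercial space; offers live music; collects or hauls waste → Standard Permit required.
(g) years in business 21 ≤ 24; occupies leased commercial space; collects or hauls waste → Operating License not required.
(h) years in business 21 ≥ 16 → General Business Authorization exemption does not apply.

General Business Authorization, Municipal Registration, Standard Permit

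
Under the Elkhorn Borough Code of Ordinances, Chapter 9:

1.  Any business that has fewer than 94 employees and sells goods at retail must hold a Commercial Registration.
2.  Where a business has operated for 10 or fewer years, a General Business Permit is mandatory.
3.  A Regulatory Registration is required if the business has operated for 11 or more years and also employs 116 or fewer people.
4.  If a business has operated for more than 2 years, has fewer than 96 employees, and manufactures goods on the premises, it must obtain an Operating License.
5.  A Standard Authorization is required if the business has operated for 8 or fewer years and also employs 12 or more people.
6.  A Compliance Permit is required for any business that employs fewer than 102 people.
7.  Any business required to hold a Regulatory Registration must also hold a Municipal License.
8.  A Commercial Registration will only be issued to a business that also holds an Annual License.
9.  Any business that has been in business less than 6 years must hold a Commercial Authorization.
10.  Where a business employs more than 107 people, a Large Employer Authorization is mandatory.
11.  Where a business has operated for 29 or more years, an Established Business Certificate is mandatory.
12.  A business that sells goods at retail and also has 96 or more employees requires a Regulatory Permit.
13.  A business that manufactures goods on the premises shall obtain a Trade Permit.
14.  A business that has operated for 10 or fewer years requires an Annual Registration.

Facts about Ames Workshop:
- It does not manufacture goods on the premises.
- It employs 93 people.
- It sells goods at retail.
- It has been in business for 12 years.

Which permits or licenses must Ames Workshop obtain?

Annual License, Commercial Registration, Compliance Permit, Municipal License, Regulatory Registration

1. employees 93 < 94; sells goods at retail → Commercial Registration required.
2. years in business 12 > 10 → General Business Permit not required.
3. years in business 12 ≥ 11; employees 93 ≤ 116 → Regulatory Registration required.
4. years in business 12 > 2; employees 93 < 96; does not manufacture goods on the premises → Operating License not required.
5. years in business 12 > 8; employees 93 ≥ 12 → Standard Authorization not required.
6. employees 93 < 102 → Compliance Permit required.
7. Regulatory Registration is required → Municipal License also required.
8. Commercial Registration is required → Annual License also required.
9. years in business 12 ≥ 6 → Commercial Authorization not required.
10. employees 93 ≤ 107 → Large Employer Authorization not required.
11. years in business 12 < 29 → Established Business Certificate not required.
12. sells goods at retail; employees 93 < 96 → Regulatory Permit not required.
13. does not manufacture goods on the premises → Trade Permit not required.
14. years in business 12 > 10 → Annual Registration not required.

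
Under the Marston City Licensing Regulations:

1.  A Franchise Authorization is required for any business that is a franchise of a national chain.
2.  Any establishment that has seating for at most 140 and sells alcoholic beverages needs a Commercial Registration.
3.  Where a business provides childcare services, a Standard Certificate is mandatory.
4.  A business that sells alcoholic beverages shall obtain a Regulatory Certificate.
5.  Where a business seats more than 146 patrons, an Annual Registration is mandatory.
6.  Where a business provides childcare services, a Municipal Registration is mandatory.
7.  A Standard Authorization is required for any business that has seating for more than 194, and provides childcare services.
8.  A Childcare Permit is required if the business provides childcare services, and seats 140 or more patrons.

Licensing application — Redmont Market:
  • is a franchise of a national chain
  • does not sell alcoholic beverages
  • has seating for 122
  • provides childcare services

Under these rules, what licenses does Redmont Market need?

1. is a franchise of a national chain → Franchise Authorization required.
2. seating 122 ≤ 140; does not sell alcoholic beverages → Commercial Registration not required.
3. provides childcare services → Standard Certificate required.
4. does not sell alcoholic beverages → Regulatory Certificate not required.
5. seating 122 ≤ 146 → Annual Registration not required.
6. provides childcare services → Municipal Registration required.
7. seating 122 ≤ 194; provides childcare services → Standard Authorization not required.
8. provides childcare services; seating 122 < 140 → Childcare Permit not required.

Franchise Authorization, Municipal Registration, Standard Certificate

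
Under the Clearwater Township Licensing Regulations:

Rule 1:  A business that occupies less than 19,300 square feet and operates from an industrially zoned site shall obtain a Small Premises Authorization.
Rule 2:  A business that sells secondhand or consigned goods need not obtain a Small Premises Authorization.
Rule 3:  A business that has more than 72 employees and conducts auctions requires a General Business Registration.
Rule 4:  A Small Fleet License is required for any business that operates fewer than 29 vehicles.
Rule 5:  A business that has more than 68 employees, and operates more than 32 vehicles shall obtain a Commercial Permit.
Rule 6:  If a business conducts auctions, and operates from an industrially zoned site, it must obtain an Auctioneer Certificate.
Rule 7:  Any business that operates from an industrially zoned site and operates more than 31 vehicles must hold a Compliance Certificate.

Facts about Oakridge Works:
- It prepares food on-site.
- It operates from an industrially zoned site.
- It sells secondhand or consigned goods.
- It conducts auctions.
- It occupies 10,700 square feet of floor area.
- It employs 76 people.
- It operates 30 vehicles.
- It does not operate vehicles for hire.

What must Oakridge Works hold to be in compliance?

Auctioneer Certificate, General Business Registration

Rule 1: floor area 10,700 square feet < 19,300 square feet; operates from an industrially zoned site → Small Premises Authorization required.
Rule 2: sells secondhand or consigned goods → exempt from Small Premises Authorization.
Rule 3: employees 76 > 72; conducts auctions → General Business Registration required.
Rule 4: vehicles 30 ≥ 29 → Small Fleet License not required.
Rule 5: employees 76 > 68; vehicles 30 ≤ 32 → Commercial Permit not required.
Rule 6: conducts auctions; operates from an industrially zoned site → Auctioneer Certificate required.
Rule 7: operates from an industrially zoned site; vehicles 30 ≤ 31 → Compliance Certificate not required.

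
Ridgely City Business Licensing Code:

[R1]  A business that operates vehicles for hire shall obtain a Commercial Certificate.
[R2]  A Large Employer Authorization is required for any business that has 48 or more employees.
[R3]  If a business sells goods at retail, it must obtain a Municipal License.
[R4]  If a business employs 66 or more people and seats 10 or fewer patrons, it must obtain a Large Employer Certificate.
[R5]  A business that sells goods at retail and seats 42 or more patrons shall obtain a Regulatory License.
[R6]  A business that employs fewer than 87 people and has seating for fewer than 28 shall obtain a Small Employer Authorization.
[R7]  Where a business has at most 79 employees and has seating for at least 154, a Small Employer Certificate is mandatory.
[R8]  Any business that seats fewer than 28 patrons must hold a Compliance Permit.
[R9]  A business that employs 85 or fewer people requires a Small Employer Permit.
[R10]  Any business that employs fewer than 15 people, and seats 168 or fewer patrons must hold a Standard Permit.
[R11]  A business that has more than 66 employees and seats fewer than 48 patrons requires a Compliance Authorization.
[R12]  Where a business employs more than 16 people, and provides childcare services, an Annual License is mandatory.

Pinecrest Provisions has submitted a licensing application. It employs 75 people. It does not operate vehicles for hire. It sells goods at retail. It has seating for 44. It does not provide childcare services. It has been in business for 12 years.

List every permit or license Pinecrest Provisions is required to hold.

Compliance Authorization, Large Employer Authorization, Municipal License, Regulatory License, Small Employer Permit

[R1] does not operate vehicles for hire → Commercial Certificate not required.
[R2] employees 75 ≥ 48 → Large Employer Authorization required.
[R3] sells goods at retail → Municipal License required.
[R4] employees 75 ≥ 66; seating 44 > 10 → Large Employer Certificate not required.
[R5] sells goods at retail; seating 44 ≥ 42 → Regulatory License required.
[R6] employees 75 < 87; seating 44 ≥ 28 → Small Employer Authorization not required.
[R7] employees 75 ≤ 79; seating 44 < 154 → Small Employer Certificate not required.
[R8] seating 44 ≥ 28 → Compliance Permit not required.
[R9] employees 75 ≤ 85 → Small Employer Permit required.
[R10] employees 75 ≥ 15; seating 44 ≤ 168 → Standard Permit not required.
[R11] employees 75 > 66; seating 44 < 48 → Compliance Authorization required.
[R12] employees 75 > 16; does not provide childcare services → Annual License not required.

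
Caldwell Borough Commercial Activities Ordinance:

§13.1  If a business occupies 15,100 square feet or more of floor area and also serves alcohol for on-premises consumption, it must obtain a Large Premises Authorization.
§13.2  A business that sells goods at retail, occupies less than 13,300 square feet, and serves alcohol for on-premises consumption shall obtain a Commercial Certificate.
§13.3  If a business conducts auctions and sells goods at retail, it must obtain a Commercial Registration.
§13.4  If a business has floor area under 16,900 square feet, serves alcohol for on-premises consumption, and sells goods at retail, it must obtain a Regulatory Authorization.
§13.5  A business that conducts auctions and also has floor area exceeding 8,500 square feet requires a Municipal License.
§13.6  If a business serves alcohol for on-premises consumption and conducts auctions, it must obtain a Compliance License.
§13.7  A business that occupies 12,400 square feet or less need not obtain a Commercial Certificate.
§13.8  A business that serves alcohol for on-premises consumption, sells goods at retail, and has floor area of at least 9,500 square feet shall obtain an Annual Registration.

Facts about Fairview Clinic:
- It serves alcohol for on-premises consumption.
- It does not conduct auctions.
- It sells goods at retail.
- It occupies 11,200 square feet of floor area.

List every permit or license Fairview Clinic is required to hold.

Annual Registration, Regulatory Authorization

§13.1 floor area 11,200 square feet < 15,100 square feet; serves alcohol for on-premises consumption → Large Premises Authorization not required.
§13.2 sells goods at retail; floor area 11,200 square feet < 13,300 square feet; serves alcohol for on-premises consumption → Commercial Certificate required.
§13.3 does not conduct auctions; sells goods at retail → Commercial Registration not required.
§13.4 floor area 11,200 square feet < 16,900 square feet; serves alcohol for on-premises consumption; sells goods at retail → Regulatory Authorization required.
§13.5 does not conduct auctions; floor area 11,200 square feet > 8,500 square feet → Municipal License not required.
§13.6 serves alcohol for on-premises consumption; does not conduct auctions → Compliance License not required.
§13.7 floor area 11,200 square feet ≤ 12,400 square feet → exempt from Commercial Certificate.
§13.8 serves alcohol for on-premises consumption; sells goods at retail; floor area 11,200 square feet ≥ 9,500 square feet → Annual Registration required.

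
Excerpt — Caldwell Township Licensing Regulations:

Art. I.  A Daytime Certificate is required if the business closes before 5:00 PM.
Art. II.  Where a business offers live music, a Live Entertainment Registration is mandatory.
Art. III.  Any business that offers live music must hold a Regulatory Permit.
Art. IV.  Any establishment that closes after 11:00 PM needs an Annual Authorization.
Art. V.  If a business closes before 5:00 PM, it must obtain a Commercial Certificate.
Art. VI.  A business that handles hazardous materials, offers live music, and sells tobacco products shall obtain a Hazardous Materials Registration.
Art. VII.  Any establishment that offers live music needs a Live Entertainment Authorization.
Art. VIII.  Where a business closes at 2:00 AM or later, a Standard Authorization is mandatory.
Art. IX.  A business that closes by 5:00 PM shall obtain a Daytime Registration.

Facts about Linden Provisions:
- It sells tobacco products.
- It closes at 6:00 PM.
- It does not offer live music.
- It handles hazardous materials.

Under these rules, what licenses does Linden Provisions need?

None

Art. I. closes 6:00 PM, after 5:00 PM → Daytime Certificate not required.
Art. II. does not offer live music → Live Entertainment Registration not required.
Art. III. does not offer live music → Regulatory Permit not required.
Art. IV. closes 6:00 PM, at/before 11:00 PM → Annual Authorization not required.
Art. V. closes 6:00 PM, after 5:00 PM → Commercial Certificate not required.
Art. VI. handles hazardous materials; does not offer live music; sells tobacco products → Hazardous Materials Registration not required.
Art. VII. does not offer live music → Live Entertainment Authorization not required.
Art. VIII. closes 6:00 PM, at/before 2:00 AM → Standard Authorization not required.
Art. IX. closes 6:00 PM, after 5:00 PM → Daytime Registration not required.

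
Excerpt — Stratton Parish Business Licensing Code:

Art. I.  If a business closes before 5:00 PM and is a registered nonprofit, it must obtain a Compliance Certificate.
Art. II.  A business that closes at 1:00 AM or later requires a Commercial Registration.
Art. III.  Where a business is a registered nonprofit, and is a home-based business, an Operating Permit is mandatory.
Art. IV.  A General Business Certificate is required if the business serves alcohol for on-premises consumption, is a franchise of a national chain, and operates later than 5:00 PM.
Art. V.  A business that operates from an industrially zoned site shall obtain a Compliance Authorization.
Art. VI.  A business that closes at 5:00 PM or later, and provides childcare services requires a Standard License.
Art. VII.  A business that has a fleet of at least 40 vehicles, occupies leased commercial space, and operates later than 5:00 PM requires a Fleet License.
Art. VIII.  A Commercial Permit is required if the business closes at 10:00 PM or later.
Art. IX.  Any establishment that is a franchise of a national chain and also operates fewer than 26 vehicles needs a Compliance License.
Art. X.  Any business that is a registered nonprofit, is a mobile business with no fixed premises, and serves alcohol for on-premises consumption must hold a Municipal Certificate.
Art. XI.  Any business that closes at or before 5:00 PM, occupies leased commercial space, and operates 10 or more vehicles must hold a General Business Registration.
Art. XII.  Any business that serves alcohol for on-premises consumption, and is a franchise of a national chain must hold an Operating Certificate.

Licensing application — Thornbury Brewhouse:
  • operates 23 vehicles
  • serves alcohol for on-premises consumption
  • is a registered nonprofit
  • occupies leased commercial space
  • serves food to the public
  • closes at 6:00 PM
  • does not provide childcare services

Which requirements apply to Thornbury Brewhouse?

None

Art. I. closes 6:00 PM, after 5:00 PM; is a registered nonprofit → Compliance Certificate not required.
Art. II. closes 6:00 PM, at/before 1:00 AM → Commercial Registration not required.
Art. III. is a registered nonprofit; occupies leased commercial space (not: is a home-based business) → Operating Permit not required.
Art. IV. serves alcohol for on-premises consumption; is a registered nonprofit (not: is a franchise of a national chain); closes 6:00 PM, after 5:00 PM → General Business Certificate not required.
Art. V. occupies leased commercial space (not: operates from an industrially zoned site) → Compliance Authorization not required.
Art. VI. closes 6:00 PM, after 5:00 PM; does not provide childcare services → Standard License not required.
Art. VII. vehicles 23 < 40; occupies leased commercial space; closes 6:00 PM, after 5:00 PM → Fleet License not required.
Art. VIII. closes 6:00 PM, at/before 10:00 PM → Commercial Permit not required.
Art. IX. is a registered nonprofit (not: is a franchise of a national chain); vehicles 23 < 26 → Compliance License not required.
Art. X. is a registered nonprofit; occupies leased commercial space (not: is a mobile business with no fixed premises); serves alcohol for on-premises consumption → Municipal Certificate not required.
Art. XI. closes 6:00 PM, after 5:00 PM; occupies leased commercial space; vehicles 23 ≥ 10 → General Business Registration not required.
Art. XII. serves alcohol for on-premises consumption; is a registered nonprofit (not: is a franchise of a national chain) → Operating Certificate not required.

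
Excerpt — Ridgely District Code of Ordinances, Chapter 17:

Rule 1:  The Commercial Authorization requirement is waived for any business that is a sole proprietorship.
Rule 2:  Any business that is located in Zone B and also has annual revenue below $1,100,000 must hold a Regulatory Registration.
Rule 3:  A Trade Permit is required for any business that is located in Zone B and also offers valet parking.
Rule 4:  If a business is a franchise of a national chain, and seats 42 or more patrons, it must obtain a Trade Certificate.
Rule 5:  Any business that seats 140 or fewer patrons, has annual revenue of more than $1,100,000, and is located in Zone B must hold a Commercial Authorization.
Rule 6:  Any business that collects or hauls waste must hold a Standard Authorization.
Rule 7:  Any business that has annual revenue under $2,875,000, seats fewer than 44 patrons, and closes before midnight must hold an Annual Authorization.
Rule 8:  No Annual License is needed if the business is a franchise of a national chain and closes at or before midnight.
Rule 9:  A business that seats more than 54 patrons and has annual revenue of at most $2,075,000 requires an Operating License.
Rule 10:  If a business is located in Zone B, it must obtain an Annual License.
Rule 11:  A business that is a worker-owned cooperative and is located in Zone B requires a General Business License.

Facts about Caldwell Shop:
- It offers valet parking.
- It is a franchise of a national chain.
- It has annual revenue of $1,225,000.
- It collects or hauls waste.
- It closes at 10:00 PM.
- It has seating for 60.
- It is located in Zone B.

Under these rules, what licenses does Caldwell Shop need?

Rule 1: is a franchise of a national chain (not: is a sole proprietorship) → Commercial Authorization exemption does not apply.
Rule 2: is located in Zone B; revenue $1,225,000 ≥ $1,100,000 → Regulatory Registration not required.
Rule 3: is located in Zone B; offers valet parking → Trade Permit required.
Rule 4: is a franchise of a national chain; seating 60 ≥ 42 → Trade Certificate required.
Rule 5: seating 60 ≤ 140; revenue $1,225,000 > $1,100,000; is located in Zone B → Commercial Authorization required.
Rule 6: collects or hauls waste → Standard Authorization required.
Rule 7: revenue $1,225,000 < $2,875,000; seating 60 ≥ 44; closes 10:00 PM, at/before midnight → Annual Authorization not required.
Rule 8: is a franchise of a national chain; closes 10:00 PM, at/before midnight → exempt from Annual License.
Rule 9: seating 60 > 54; revenue $1,225,000 ≤ $2,075,000 → Operating License required.
Rule 10: is located in Zone B → Annual License required.
Rule 11: is a franchise of a national chain (not: is a worker-owned cooperative); is located in Zone B → General Business License not required.

Commercial Authorization, Operating License, Standard Authorization, Trade Certificate, Trade Permit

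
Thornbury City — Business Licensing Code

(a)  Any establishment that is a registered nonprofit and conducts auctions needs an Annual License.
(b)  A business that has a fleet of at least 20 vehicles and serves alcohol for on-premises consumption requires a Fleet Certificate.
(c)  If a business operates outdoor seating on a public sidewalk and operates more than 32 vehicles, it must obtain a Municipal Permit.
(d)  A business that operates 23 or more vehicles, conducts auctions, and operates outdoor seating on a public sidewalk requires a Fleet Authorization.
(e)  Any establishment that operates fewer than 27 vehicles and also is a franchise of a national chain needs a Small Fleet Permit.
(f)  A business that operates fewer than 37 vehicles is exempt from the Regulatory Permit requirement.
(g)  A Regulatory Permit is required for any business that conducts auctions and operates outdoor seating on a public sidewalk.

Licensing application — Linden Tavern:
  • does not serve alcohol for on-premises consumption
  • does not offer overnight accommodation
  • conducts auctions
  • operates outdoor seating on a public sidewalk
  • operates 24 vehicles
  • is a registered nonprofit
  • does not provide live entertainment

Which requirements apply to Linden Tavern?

(a) is a registered nonprofit; conducts auctions → Annual License required.
(b) vehicles 24 ≥ 20; does not serve alcohol for on-premises consumption → Fleet Certificate not required.
(c) operates outdoor seating on a public sidewalk; vehicles 24 ≤ 32 → Municipal Permit not required.
(d) vehicles 24 ≥ 23; conducts auctions; operates outdoor seating on a public sidewalk → Fleet Authorization required.
(e) vehicles 24 < 27; is a registered nonprofit (not: is a franchise of a national chain) → Small Fleet Permit not required.
(f) vehicles 24 < 37 → exempt from Regulatory Permit.
(g) conducts auctions; operates outdoor seating on a public sidewalk → Regulatory Permit required.

Annual License, Fleet Authorization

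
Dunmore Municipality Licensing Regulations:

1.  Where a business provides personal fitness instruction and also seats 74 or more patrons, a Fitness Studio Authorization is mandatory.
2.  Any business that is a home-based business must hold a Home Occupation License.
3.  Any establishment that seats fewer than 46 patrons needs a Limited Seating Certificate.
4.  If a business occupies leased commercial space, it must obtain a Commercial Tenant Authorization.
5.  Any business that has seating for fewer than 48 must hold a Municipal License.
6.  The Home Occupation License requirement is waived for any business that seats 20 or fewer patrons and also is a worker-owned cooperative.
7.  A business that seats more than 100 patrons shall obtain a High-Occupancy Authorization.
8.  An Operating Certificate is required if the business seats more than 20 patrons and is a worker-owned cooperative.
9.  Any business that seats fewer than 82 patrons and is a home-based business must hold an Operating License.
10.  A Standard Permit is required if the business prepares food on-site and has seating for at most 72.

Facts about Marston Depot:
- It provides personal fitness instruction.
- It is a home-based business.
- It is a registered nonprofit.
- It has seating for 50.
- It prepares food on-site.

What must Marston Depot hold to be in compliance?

1. provides personal fitness instruction; seating 50 < 74 → Fitness Studio Authorization not required.
2. is a home-based business → Home Occupation License required.
3. seating 50 ≥ 46 → Limited Seating Certificate not required.
4. is a home-based business (not: occupies leased commercial space) → Commercial Tenant Authorization not required.
5. seating 50 ≥ 48 → Municipal License not required.
6. seating 50 > 20; is a registered nonprofit (not: is a worker-owned cooperative) → Home Occupation License exemption does not apply.
7. seating 50 ≤ 100 → High-Occupancy Authorization not required.
8. seating 50 > 20; is a registered nonprofit (not: is a worker-owned cooperative) → Operating Certificate not required.
9. seating 50 < 82; is a home-based business → Operating License required.
10. prepares food on-site; seating 50 ≤ 72 → Standard Permit required.

Home Occupation License, Operating License, Standard Permit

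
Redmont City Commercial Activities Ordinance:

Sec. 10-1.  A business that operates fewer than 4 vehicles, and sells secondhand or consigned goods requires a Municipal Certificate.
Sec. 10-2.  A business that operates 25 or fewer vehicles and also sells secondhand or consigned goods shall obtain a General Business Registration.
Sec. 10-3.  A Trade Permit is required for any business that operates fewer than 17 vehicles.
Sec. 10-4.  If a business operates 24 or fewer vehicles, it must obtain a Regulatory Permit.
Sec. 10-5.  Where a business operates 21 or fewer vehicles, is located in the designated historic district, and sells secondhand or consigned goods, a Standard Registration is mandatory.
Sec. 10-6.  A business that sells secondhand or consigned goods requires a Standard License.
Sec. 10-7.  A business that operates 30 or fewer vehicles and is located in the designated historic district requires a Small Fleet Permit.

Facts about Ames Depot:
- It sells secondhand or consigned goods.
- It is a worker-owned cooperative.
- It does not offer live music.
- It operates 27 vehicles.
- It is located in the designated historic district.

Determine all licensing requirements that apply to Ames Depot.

Small Fleet Permit, Standard License

Sec. 10-1. vehicles 27 ≥ 4; sells secondhand or consigned goods → Municipal Certificate not required.
Sec. 10-2. vehicles 27 > 25; sells secondhand or consigned goods → General Business Registration not required.
Sec. 10-3. vehicles 27 ≥ 17 → Trade Permit not required.
Sec. 10-4. vehicles 27 > 24 → Regulatory Permit not required.
Sec. 10-5. vehicles 27 > 21; is located in the designated historic district; sells secondhand or consigned goods → Standard Registration not required.
Sec. 10-6. sells secondhand or consigned goods → Standard License required.
Sec. 10-7. vehicles 27 ≤ 30; is located in the designated historic district → Small Fleet Permit required.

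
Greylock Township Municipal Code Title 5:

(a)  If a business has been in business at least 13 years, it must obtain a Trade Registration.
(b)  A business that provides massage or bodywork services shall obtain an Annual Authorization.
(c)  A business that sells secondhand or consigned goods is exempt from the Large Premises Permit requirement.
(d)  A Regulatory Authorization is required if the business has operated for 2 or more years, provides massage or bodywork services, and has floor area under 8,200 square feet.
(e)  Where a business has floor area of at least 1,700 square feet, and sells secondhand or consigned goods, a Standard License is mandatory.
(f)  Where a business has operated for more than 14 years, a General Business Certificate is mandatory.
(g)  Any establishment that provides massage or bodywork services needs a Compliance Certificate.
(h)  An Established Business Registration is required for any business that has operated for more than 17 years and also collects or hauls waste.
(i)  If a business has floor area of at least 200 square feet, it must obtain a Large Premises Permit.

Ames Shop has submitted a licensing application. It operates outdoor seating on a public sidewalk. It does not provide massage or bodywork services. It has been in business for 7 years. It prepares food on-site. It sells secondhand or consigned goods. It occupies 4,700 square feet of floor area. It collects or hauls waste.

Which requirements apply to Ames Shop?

Standard License

(a) years in business 7 < 13 → Trade Registration not required.
(b) does not provide massage or bodywork services → Annual Authorization not required.
(c) sells secondhand or consigned goods → exempt from Large Premises Permit.
(d) years in business 7 ≥ 2; does not provide massage or bodywork services; floor area 4,700 square feet < 8,200 square feet → Regulatory Authorization not required.
(e) floor area 4,700 square feet ≥ 1,700 square feet; sells secondhand or consigned goods → Standard License required.
(f) years in business 7 ≤ 14 → General Business Certificate not required.
(g) does not provide massage or bodywork services → Compliance Certificate not required.
(h) years in business 7 ≤ 17; collects or hauls waste → Established Business Registration not required.
(i) floor area 4,700 square feet ≥ 200 square feet → Large Premises Permit required.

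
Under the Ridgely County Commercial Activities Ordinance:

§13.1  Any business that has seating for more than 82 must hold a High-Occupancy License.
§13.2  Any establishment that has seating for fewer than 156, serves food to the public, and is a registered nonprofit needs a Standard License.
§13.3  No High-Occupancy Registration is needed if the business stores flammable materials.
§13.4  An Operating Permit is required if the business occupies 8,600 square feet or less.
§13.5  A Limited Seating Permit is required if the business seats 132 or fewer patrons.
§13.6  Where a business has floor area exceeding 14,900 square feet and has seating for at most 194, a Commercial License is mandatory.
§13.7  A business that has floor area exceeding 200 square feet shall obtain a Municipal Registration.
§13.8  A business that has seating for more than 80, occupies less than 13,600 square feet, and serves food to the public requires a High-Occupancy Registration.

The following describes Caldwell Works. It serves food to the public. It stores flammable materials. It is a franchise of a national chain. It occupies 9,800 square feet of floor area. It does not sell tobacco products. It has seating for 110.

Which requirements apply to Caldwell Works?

High-Occupancy License, Limited Seating Permit, Municipal Registration

§13.1 seating 110 > 82 → High-Occupancy License required.
§13.2 seating 110 < 156; serves food to the public; is a franchise of a national chain (not: is a registered nonprofit) → Standard License not required.
§13.3 stores flammable materials → exempt from High-Occupancy Registration.
§13.4 floor area 9,800 square feet > 8,600 square feet → Operating Permit not required.
§13.5 seating 110 ≤ 132 → Limited Seating Permit required.
§13.6 floor area 9,800 square feet ≤ 14,900 square feet; seating 110 ≤ 194 → Commercial License not required.
§13.7 floor area 9,800 square feet > 200 square feet → Municipal Registration required.
§13.8 seating 110 > 80; floor area 9,800 square feet < 13,600 square feet; serves food to the public → High-Occupancy Registration required.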